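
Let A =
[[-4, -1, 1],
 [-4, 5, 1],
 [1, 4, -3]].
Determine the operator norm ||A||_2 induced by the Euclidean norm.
||A||_2 ≈ 7.0936 (= sqrt(largest eigenvalue of A^T A))

||A||_2 = sigma_max(A) = sqrt(lambda_max(A^T A)). Form the symmetric matrix M = A^T A =
[[33, -12, -11],
 [-12, 42, -8],
 [-11, -8, 11]].
Its characteristic polynomial (trace, sum of principal 2x2 minors, determinant of M give the coefficients) is
  p(λ) = det(λ I - M) = λ^3 - 86λ^2 + 1882λ - 4356.
No integer candidate from the rational root theorem (±divisors of 4356) is a root, so the roots are irrational. The cubic discriminant is Δ = 628000032 > 0, so there are three distinct real roots. p(2) = -928 and p(3) = 543 have opposite signs, so a root lies in (2, 3); Newton's method refines it to λ ≈ 2.6183. p(33) = 33 and p(34) = -480 have opposite signs, so a root lies in (33, 34); Newton's method refines it to λ ≈ 33.0627. p(50) = -256 and p(51) = 591 have opposite signs, so a root lies in (50, 51); Newton's method refines it to λ ≈ 50.319. Check (Vieta): the three roots sum to 86, matching tr M = 86.
So the eigenvalues of A^T A are ≈ 2.6183, 33.0627, 50.319 (all ≥ 0, as they must be for A^T A). The largest is λ_max ≈ 50.319, hence ||A||_2 = sqrt(λ_max) ≈ 7.0936.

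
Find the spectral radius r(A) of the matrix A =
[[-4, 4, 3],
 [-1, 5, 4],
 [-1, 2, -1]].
r(A) ≈ 5.4354

The eigenvalues of A are the roots of its characteristic polynomial. With M = A (coefficients from the trace, the sum of principal 2x2 minors, and det A):
  p(λ) = det(λ I - M) = λ^3 - 22λ - 41.
No integer candidate from the rational root theorem (±divisors of 41) is a root, so the roots are irrational. The cubic discriminant is Δ = -2795 < 0, so there is one real root and a complex-conjugate pair. p(5) = -26 and p(6) = 43 have opposite signs, so a root lies in (5, 6); Newton's method refines it to λ ≈ 5.4354. Dividing out (λ - (5.4354)) leaves approximately λ^2 + 5.4354λ + 7.5432. For λ^2 + 5.4354λ + 7.5432 the discriminant is -0.6296. It is negative, so the remaining roots are the complex-conjugate pair λ ≈ -2.7177 ± 0.3967i. Their product equals the constant term, so |λ|^2 ≈ 7.5432 and |λ| ≈ 2.7465.
Thus the eigenvalues (to 4 decimals) are 5.4354 (modulus 5.4354); -2.7177 ± 0.3967i (modulus 2.7465). The spectral radius is the largest modulus: r(A) ≈ 5.4354. (Cross-check: r(A) ≤ ||A||_2 ≈ 8.9022; equality holds whenever A is normal, though it can also hold for some non-normal A.)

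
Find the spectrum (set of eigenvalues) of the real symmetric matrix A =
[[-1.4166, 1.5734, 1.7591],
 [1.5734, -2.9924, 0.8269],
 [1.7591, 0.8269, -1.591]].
sigma(A) ≈ {-4, -3, 1}

A is real symmetric, so its spectrum consists of real eigenvalues. Expanding the characteristic polynomial of the displayed matrix gives
  det(λ I - A) = p(λ) = λ^3 + (6)λ^2 + (5)λ + (-12).
Solving p(λ) = 0 yields eigenvalues ≈ -4, -3, 1. (A is shown rounded to 4 decimals, so these recover the underlying integer eigenvalues to within that precision.)
Verification: the trace of A = -6 equals the sum of eigenvalues -6, and det(A) ≈ 12.0001 matches the eigenvalue product 12.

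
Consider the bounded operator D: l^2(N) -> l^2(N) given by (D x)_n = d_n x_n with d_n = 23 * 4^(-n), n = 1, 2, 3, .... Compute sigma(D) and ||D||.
sigma(D) = {23 * 4^(-n) : n ≥ 1} ∪ {0}; ||D|| = 23/4

A bounded diagonal operator on l^2 with diagonal entries d_n has spectrum equal to the closure of {d_n : n ≥ 1}: every d_n is an eigenvalue (with eigenvector e_n), so {d_n} ⊂ sigma(D); the spectrum is closed, so its closure is too; and for lambda not in the closure, (D - lambda I) has bounded inverse (the diagonal entries 1/(d_n - lambda) are bounded). For our sequence d_n = 23 * 4^(-n), n = 1, 2, 3, ...:
  - {d_n} = {23 * 4^(-n) : n ≥ 1}; the only limit point is 0
  - closure = {23 * 4^(-n) : n ≥ 1} ∪ {0}
For the norm: a diagonal operator has ||D|| = sup_n |d_n|. Here d_n = 23 * 4^(-n) is positive and decreasing, so sup_n |d_n| = d_1 = 23/4. So ||D|| = 23/4.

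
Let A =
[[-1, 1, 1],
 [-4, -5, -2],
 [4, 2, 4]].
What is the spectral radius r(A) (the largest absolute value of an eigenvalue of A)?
r(A) = 4

The eigenvalues of A are the roots of its characteristic polynomial. With M = A (coefficients from the trace, the sum of principal 2x2 minors, and det A):
  p(λ) = det(λ I - M) = λ^3 + 2λ^2 - 15λ - 36.
By the rational root theorem any rational root is an integer divisor of 36. Testing λ = 4: p(4) = 64 + 32 - 60 - 36 = 0, so λ = 4 is a root. Dividing out (λ - 4) leaves p(λ) = (λ - 4)(λ^2 + 6λ + 9). For λ^2 + 6λ + 9 the discriminant is 0. It is a perfect square (0^2), so the roots are rational: λ = (-6 ± 0)/2 = -3, -3.
Thus the eigenvalues (to 4 decimals) are -3 (modulus 3); 4 (modulus 4). The spectral radius is the largest modulus: r(A) = 4. (Cross-check: r(A) ≤ ||A||_2 ≈ 8.6588; equality holds whenever A is normal, though it can also hold for some non-normal A.)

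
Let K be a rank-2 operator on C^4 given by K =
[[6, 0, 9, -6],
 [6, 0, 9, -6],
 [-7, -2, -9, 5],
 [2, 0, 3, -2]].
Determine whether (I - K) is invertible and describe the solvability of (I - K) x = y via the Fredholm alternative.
(I - K) is invertible (det(I - K) = 36 ≠ 0), so for every y in C^4 the equation (I - K) x = y has a unique solution.

K has rank 2 and factors as K = U V^T = u1 v1^T + u2 v2^T with u1 = (0, 0, -1, 0), v1 = (1, 2, 0, 1), u2 = (-3, -3, 3, -1), v2 = (-2, 0, -3, 2) (multiplying out reproduces the displayed K). The nonzero eigenvalues of U V^T coincide with those of the 2 x 2 matrix G = V^T U = [[v1·u1, v1·u2], [v2·u1, v2·u2]] = [[0, -10], [3, -5]], and by the Sylvester determinant identity det(I_4 - U V^T) = det(I_2 - V^T U) = det([[1, 10], [-3, 6]]) = (1)(6) - (10)(-3) = 36. (Direct check: I - K =
[[-5, 0, -9, 6],
 [-6, 1, -9, 6],
 [7, 2, 10, -5],
 [-2, 0, -3, 3]]
has determinant 36.) The finite-dimensional Fredholm alternative says: either (I - K) is invertible, or ker(I - K) ≠ {0} and then range(I - K) = ker((I - K)^*)^⊥, with dim ker(I - K) = dim ker((I - K)^*). Since det(I - K) ≠ 0, 1 is not an eigenvalue of K and ker(I - K) = {0}, so we are in the first case: for every y there is a unique x = (I - K)^(-1) y. (Explicitly, by the Woodbury identity, (I - U V^T)^(-1) = I + U (I_2 - G)^(-1) V^T.)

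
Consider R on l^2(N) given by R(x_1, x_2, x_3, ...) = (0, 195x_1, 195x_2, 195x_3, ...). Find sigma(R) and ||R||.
sigma(R) = closed disk {z in C : |z| ≤ 195}; ||R|| = 195

Note R = 195·U where U is the unit right shift (U x)_k = x_{k-1} (with x_0 := 0); so ||R|| = 195||U|| and sigma(R) = 195·sigma(U). ||R x||^2 = sum_{k≥1} |195x_k|^2 = 38025||x||^2, so ||R|| = 195 and sigma(R) ⊂ {|z| ≤ 195}. For any |lambda| < 195, the equation (R - lambda I) x = 0 forces x_1 = 0, then 195x_k = lambda x_{k+1} ⇒ x = 0, so R has no eigenvalues. But (R - lambda I) is not surjective for |lambda| < 195: solving (R - lambda I) x = e_1 would require x_n proportional to (lambda/195)^(-n), which is not in l^2. So every |lambda| < 195 lies in the residual spectrum. The boundary |lambda| = 195 is in the approximate point spectrum (the spectrum is closed). Hence sigma(R) is the closed disk of radius 195.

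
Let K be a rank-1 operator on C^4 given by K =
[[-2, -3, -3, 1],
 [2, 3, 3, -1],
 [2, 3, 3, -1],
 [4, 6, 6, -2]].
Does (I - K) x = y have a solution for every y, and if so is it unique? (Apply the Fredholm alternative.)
(I - K) is invertible (det(I - K) = -1 ≠ 0), so for every y in C^4 the equation (I - K) x = y has a unique solution.

K has rank 1, so it is an outer product K = u v^T: every row of K is a multiple of one row vector. Reading off the entries, u = (-1, 1, 1, 2) and v = (2, 3, 3, -1) (row i of K equals u_i·v^T). A rank-one matrix u v^T satisfies K u = u (v·u) and kills the (3)-dimensional subspace v^⊥, so its characteristic polynomial is lambda^3 (lambda - v·u) with v·u = tr K = 2. Hence the eigenvalues of I - K are 1 (multiplicity 3) and 1 - (2) = -1, so det(I - K) = -1. (Direct check: I - K =
[[3, 3, 3, -1],
 [-2, -2, -3, 1],
 [-2, -3, -2, 1],
 [-4, -6, -6, 3]]
has determinant -1.) The finite-dimensional Fredholm alternative says: either (I - K) is invertible, or ker(I - K) ≠ {0} and then range(I - K) = ker((I - K)^*)^⊥, with dim ker(I - K) = dim ker((I - K)^*). Since det(I - K) ≠ 0, 1 is not an eigenvalue of K and ker(I - K) = {0}, so we are in the first case: for every y there is a unique x = (I - K)^(-1) y. Explicitly, by the Sherman–Morrison formula, (I - u v^T)^(-1) = I + u v^T/(1 - v·u), i.e. (I - K)^(-1) = I - K.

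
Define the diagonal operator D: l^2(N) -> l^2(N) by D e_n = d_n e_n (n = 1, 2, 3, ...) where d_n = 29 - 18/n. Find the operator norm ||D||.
||D|| = 29

For a diagonal operator on l^2 with entries d_n, ||D|| = sup_n |d_n|. Here d_1 = 11, d_2 = 20, ..., and d_n = 29 - 18/n increases monotonically toward 29. All terms lie in [11, 29), so |d_n| = d_n and the supremum is the limit 29, which is not attained by any individual d_n. Hence ||D|| = 29.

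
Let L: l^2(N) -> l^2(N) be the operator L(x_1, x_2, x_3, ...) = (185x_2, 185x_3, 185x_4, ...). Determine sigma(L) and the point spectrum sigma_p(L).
sigma(L) = closed disk {z in C : |z| ≤ 185}; sigma_p(L) = open disk {z in C : |z| < 185}

Note L = 185·V where V is the unit left shift (V x)_k = x_{k+1}; so sigma(L) = 185·sigma(V) and ||L|| = 185||V||. ||L x||^2 = 34225sum_{k≥2} |x_k|^2 ≤ 34225||x||^2, with equality on {x : x_1 = 0}, so ||L|| = 185. For any lambda with |lambda| < 185, set r = lambda/185 (|r| < 1); the vector x = (1, r, r^2, ...) is in l^2 and satisfies L x = 185(r, r^2, ...) = lambda x, so lambda is an eigenvalue. On the boundary |lambda| = 185 the geometric series diverges, so no l^2 eigenvector exists, but these lambda lie in the approximate point spectrum. Hence sigma(L) is the closed disk of radius 185 and sigma_p(L) is the open disk.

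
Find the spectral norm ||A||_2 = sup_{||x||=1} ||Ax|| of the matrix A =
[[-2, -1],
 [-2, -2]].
||A||_2 = sqrt((13 + sqrt(153))/2) ≈ 3.5616 (= sqrt(largest eigenvalue of A^T A))

||A||_2 = sigma_max(A) = sqrt(lambda_max(A^T A)). Form the symmetric matrix M = A^T A =
[[8, 6],
 [6, 5]].
Its characteristic polynomial (trace, determinant of M give the coefficients) is
  p(λ) = det(λ I - M) = λ^2 - 13λ + 4.
For λ^2 - 13λ + 4 the discriminant is 153. It is nonnegative but not a perfect square, so the roots are real and irrational: λ = (13 ± sqrt(153))/2 ≈ 12.6847, 0.3153.
So the eigenvalues of A^T A are ≈ 0.3153, 12.6847 (all ≥ 0, as they must be for A^T A). The largest is λ_max = (13 + sqrt(153))/2 ≈ 12.6847, hence ||A||_2 = sqrt(λ_max) = sqrt((13 + sqrt(153))/2) ≈ 3.5616.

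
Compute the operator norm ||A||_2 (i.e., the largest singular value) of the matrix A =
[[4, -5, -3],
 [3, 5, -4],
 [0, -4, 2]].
||A||_2 ≈ 8.3845 (= sqrt(largest eigenvalue of A^T A))

||A||_2 = sigma_max(A) = sqrt(lambda_max(A^T A)). Form the symmetric matrix M = A^T A =
[[25, -5, -24],
 [-5, 66, -13],
 [-24, -13, 29]].
Its characteristic polynomial (trace, sum of principal 2x2 minors, determinant of M give the coefficients) is
  p(λ) = det(λ I - M) = λ^3 - 120λ^2 + 3519λ - 1764.
No integer candidate from the rational root theorem (±divisors of 1764) is a root, so the roots are irrational. The cubic discriminant is Δ = 5143659732 > 0, so there are three distinct real roots. p(0) = -1764 and p(1) = 1636 have opposite signs, so a root lies in (0, 1); Newton's method refines it to λ ≈ 0.5101. p(49) = 196 and p(50) = -814 have opposite signs, so a root lies in (49, 50); Newton's method refines it to λ ≈ 49.1898. p(70) = -434 and p(71) = 1076 have opposite signs, so a root lies in (70, 71); Newton's method refines it to λ ≈ 70.3001. Check (Vieta): the three roots sum to 120, matching tr M = 120.
So the eigenvalues of A^T A are ≈ 0.5101, 49.1898, 70.3001 (all ≥ 0, as they must be for A^T A). The largest is λ_max ≈ 70.3001, hence ||A||_2 = sqrt(λ_max) ≈ 8.3845.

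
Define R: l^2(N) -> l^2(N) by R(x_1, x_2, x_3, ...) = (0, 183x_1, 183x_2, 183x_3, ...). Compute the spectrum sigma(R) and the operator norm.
sigma(R) = closed disk {z in C : |z| ≤ 183}; ||R|| = 183

Note R = 183·U where U is the unit right shift (U x)_k = x_{k-1} (with x_0 := 0); so ||R|| = 183||U|| and sigma(R) = 183·sigma(U). ||R x||^2 = sum_{k≥1} |183x_k|^2 = 33489||x||^2, so ||R|| = 183 and sigma(R) ⊂ {|z| ≤ 183}. For any |lambda| < 183, the equation (R - lambda I) x = 0 forces x_1 = 0, then 183x_k = lambda x_{k+1} ⇒ x = 0, so R has no eigenvalues. But (R - lambda I) is not surjective for |lambda| < 183: solving (R - lambda I) x = e_1 would require x_n proportional to (lambda/183)^(-n), which is not in l^2. So every |lambda| < 183 lies in the residual spectrum. The boundary |lambda| = 183 is in the approximate point spectrum (the spectrum is closed). Hence sigma(R) is the closed disk of radius 183.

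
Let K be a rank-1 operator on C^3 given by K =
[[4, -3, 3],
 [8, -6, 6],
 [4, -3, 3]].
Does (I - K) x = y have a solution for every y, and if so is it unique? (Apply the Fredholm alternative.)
(I - K) is singular (det(I - K) = 0, i.e. 1 ∈ sigma(K)). (I - K) x = y is solvable iff y ⊥ ker((I - K)^*) = span{(4, -3, 3)}, i.e. iff 4y_1 - 3y_2 + 3y_3 = 0. When solvable, the solutions are x = y + c·(1, 2, 1), c arbitrary (ker(I - K) = span{(1, 2, 1)}, dimension 1).

K has rank 1, so it is an outer product K = u v^T: every row of K is a multiple of one row vector. Reading off the entries, u = (1, 2, 1) and v = (4, -3, 3) (row i of K equals u_i·v^T). A rank-one matrix u v^T satisfies K u = u (v·u) and kills the (2)-dimensional subspace v^⊥, so its characteristic polynomial is lambda^2 (lambda - v·u) with v·u = tr K = 1. Hence the eigenvalues of I - K are 1 (multiplicity 2) and 1 - (1) = 0, so det(I - K) = 0. (Direct check: I - K =
[[-3, 3, -3],
 [-8, 7, -6],
 [-4, 3, -2]]
has determinant 0.) So 1 is an eigenvalue of K and (I - K) is not invertible. The finite-dimensional Fredholm alternative says: either (I - K) is invertible, or ker(I - K) ≠ {0} and then range(I - K) = ker((I - K)^*)^⊥, with dim ker(I - K) = dim ker((I - K)^*). We are in the second case, so we need both kernels. Kernel of I - K: (I - K) u = u - u (v·u) = u - u = 0, so ker(I - K) = span{u} = span{(1, 2, 1)} (it is exactly 1-dimensional because rank(I - K) = 2). Kernel of the adjoint: K is real, so (I - K)^* = I - K^T = I - v u^T, and (I - v u^T) v = v - v (u·v) = 0; hence ker((I - K)^*) = span{v} = span{(4, -3, 3)}. Therefore (I - K) x = y is solvable iff <y, v> = 0, i.e. iff 4y_1 - 3y_2 + 3y_3 = 0. When this holds, K y = u (v·y) = 0, so (I - K) y = y and x = y is a particular solution; the full solution set is the line x = y + c·u = y + c·(1, 2, 1), c ∈ C.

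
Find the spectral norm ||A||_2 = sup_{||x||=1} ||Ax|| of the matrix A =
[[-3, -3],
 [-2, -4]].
||A||_2 = sqrt((38 + sqrt(1300))/2) ≈ 6.085 (= sqrt(largest eigenvalue of A^T A))

||A||_2 = sigma_max(A) = sqrt(lambda_max(A^T A)). Form the symmetric matrix M = A^T A =
[[13, 17],
 [17, 25]].
Its characteristic polynomial (trace, determinant of M give the coefficients) is
  p(λ) = det(λ I - M) = λ^2 - 38λ + 36.
For λ^2 - 38λ + 36 the discriminant is 1300. It is nonnegative but not a perfect square, so the roots are real and irrational: λ = (38 ± sqrt(1300))/2 ≈ 37.0278, 0.9722.
So the eigenvalues of A^T A are ≈ 0.9722, 37.0278 (all ≥ 0, as they must be for A^T A). The largest is λ_max = (38 + sqrt(1300))/2 ≈ 37.0278, hence ||A||_2 = sqrt(λ_max) = sqrt((38 + sqrt(1300))/2) ≈ 6.085.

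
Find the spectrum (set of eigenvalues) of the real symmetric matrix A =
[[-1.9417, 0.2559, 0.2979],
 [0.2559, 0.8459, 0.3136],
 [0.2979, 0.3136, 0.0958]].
sigma(A) ≈ {-2, 0, 1}

A is real symmetric, so its spectrum consists of real eigenvalues. Expanding the characteristic polynomial of the displayed matrix gives
  det(λ I - A) = p(λ) = λ^3 + (1)λ^2 + (-2)λ + (0).
Solving p(λ) = 0 yields eigenvalues ≈ -2, 0, 1. (A is shown rounded to 4 decimals, so these recover the underlying integer eigenvalues to within that precision.)
Verification: the trace of A = -1 equals the sum of eigenvalues -1, and det(A) ≈ 0.0001 matches the eigenvalue product 0.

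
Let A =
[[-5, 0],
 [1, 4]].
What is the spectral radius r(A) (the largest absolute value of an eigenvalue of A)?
r(A) = 5

The eigenvalues of A are the roots of its characteristic polynomial. With M = A (coefficients from the trace and determinant):
  p(λ) = det(λ I - M) = λ^2 + λ - 20.
For λ^2 + λ - 20 the discriminant is 81. It is a perfect square (9^2), so the roots are rational: λ = (-1 ± 9)/2 = 4, -5.
Thus the eigenvalues (to 4 decimals) are 4 (modulus 4); -5 (modulus 5). The spectral radius is the largest modulus: r(A) = 5. (Cross-check: r(A) ≤ ||A||_2 ≈ 5.2348; equality holds whenever A is normal, though it can also hold for some non-normal A.)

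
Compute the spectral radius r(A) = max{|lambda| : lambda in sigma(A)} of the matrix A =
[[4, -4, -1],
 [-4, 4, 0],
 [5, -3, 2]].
r(A) ≈ 7.2588

The eigenvalues of A are the roots of its characteristic polynomial. With M = A (coefficients from the trace, the sum of principal 2x2 minors, and det A):
  p(λ) = det(λ I - M) = λ^3 - 10λ^2 + 21λ - 8.
No integer candidate from the rational root theorem (±divisors of 8) is a root, so the roots are irrational. The cubic discriminant is Δ = 3568 > 0, so there are three distinct real roots. p(0) = -8 and p(1) = 4 have opposite signs, so a root lies in (0, 1); Newton's method refines it to λ ≈ 0.4894. p(2) = 2 and p(3) = -8 have opposite signs, so a root lies in (2, 3); Newton's method refines it to λ ≈ 2.2518. p(7) = -8 and p(8) = 32 have opposite signs, so a root lies in (7, 8); Newton's method refines it to λ ≈ 7.2588. Check (Vieta): the three roots sum to 10, matching tr M = 10.
Thus the eigenvalues (to 4 decimals) are 0.4894 (modulus 0.4894); 2.2518 (modulus 2.2518); 7.2588 (modulus 7.2588). The spectral radius is the largest modulus: r(A) ≈ 7.2588. (Cross-check: r(A) ≤ ||A||_2 ≈ 9.8515; equality holds whenever A is normal, though it can also hold for some non-normal A.)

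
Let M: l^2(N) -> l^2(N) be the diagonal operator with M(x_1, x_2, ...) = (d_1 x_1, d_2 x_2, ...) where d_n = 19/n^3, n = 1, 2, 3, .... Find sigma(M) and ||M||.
sigma(M) = {19/n^3 : n ≥ 1} ∪ {0}; ||M|| = 19

A bounded diagonal operator on l^2 with diagonal entries d_n has spectrum equal to the closure of {d_n : n ≥ 1}: every d_n is an eigenvalue (with eigenvector e_n), so {d_n} ⊂ sigma(M); the spectrum is closed, so its closure is too; and for lambda not in the closure, (M - lambda I) has bounded inverse (the diagonal entries 1/(d_n - lambda) are bounded). For our sequence d_n = 19/n^3, n = 1, 2, 3, ...:
  - {d_n} = {19/n^3 : n ≥ 1}; the only limit point is 0
  - closure = {19/n^3 : n ≥ 1} ∪ {0}
For the norm: a diagonal operator has ||M|| = sup_n |d_n|. Here d_n = 19/n^3 is positive and decreasing, so sup_n |d_n| = d_1 = 19. So ||M|| = 19.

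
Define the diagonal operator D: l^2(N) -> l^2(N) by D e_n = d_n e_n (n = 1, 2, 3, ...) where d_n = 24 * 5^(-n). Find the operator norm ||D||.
||D|| = 24/5 (attained at n = 1)

For D diagonal, ||D|| = sup_n |d_n|. The sequence d_n = 24 * 5^(-n) is positive and strictly decreasing (ratio 5^(-1) < 1), so the supremum is d_1 = 24/5. Hence ||D|| = 24/5.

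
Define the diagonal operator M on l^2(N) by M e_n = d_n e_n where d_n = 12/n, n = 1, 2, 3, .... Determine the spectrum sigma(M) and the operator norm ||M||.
sigma(M) = {12/n : n ≥ 1} ∪ {0}; ||M|| = 12

A bounded diagonal operator on l^2 with diagonal entries d_n has spectrum equal to the closure of {d_n : n ≥ 1}: every d_n is an eigenvalue (with eigenvector e_n), so {d_n} ⊂ sigma(M); the spectrum is closed, so its closure is too; and for lambda not in the closure, (M - lambda I) has bounded inverse (the diagonal entries 1/(d_n - lambda) are bounded). For our sequence d_n = 12/n, n = 1, 2, 3, ...:
  - {d_n} = {12/n : n ≥ 1}; the only limit point is 0
  - closure = {12/n : n ≥ 1} ∪ {0}
For the norm: a diagonal operator has ||M|| = sup_n |d_n|. Here d_n = 12/n is positive and decreasing, so sup_n |d_n| = d_1 = 12. So ||M|| = 12.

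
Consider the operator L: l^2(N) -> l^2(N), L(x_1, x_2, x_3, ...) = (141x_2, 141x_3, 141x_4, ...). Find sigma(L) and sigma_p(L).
sigma(L) = closed disk {z in C : |z| ≤ 141}; sigma_p(L) = open disk {z in C : |z| < 141}

Note L = 141·V where V is the unit left shift (V x)_k = x_{k+1}; so sigma(L) = 141·sigma(V) and ||L|| = 141||V||. ||L x||^2 = 19881sum_{k≥2} |x_k|^2 ≤ 19881||x||^2, with equality on {x : x_1 = 0}, so ||L|| = 141. For any lambda with |lambda| < 141, set r = lambda/141 (|r| < 1); the vector x = (1, r, r^2, ...) is in l^2 and satisfies L x = 141(r, r^2, ...) = lambda x, so lambda is an eigenvalue. On the boundary |lambda| = 141 the geometric series diverges, so no l^2 eigenvector exists, but these lambda lie in the approximate point spectrum. Hence sigma(L) is the closed disk of radius 141 and sigma_p(L) is the open disk.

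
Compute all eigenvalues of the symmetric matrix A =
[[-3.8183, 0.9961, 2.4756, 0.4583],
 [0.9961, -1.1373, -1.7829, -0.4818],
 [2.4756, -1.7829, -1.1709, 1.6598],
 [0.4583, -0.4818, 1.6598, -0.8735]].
sigma(A) ≈ {-6, -2, -1, 2}

A is real symmetric, so its spectrum consists of real eigenvalues. Expanding the characteristic polynomial of the displayed matrix gives
  det(λ I - A) = p(λ) = λ^4 + (7)λ^3 + (2)λ^2 + (-28)λ + (-24).
Solving p(λ) = 0 yields eigenvalues ≈ -6, -2, -1, 2. (A is shown rounded to 4 decimals, so these recover the underlying integer eigenvalues to within that precision.)
Verification: the trace of A = -7 equals the sum of eigenvalues -7, and det(A) ≈ -23.9998 matches the eigenvalue product -24.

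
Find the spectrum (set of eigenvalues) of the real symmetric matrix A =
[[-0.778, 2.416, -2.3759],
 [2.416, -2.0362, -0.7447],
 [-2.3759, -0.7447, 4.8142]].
sigma(A) ≈ {-4, 0, 6}

A is real symmetric, so its spectrum consists of real eigenvalues. Expanding the characteristic polynomial of the displayed matrix gives
  det(λ I - A) = p(λ) = λ^3 + (-2)λ^2 + (-24)λ + (0).
Solving p(λ) = 0 yields eigenvalues ≈ -4, 0, 6. (A is shown rounded to 4 decimals, so these recover the underlying integer eigenvalues to within that precision.)
Verification: the trace of A = 2 equals the sum of eigenvalues 2, and det(A) ≈ 0.0007 matches the eigenvalue product 0.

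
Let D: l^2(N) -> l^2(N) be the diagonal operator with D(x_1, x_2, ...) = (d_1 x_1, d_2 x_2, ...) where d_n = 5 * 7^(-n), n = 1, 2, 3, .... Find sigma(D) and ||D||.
sigma(D) = {5 * 7^(-n) : n ≥ 1} ∪ {0}; ||D|| = 5/7

A bounded diagonal operator on l^2 with diagonal entries d_n has spectrum equal to the closure of {d_n : n ≥ 1}: every d_n is an eigenvalue (with eigenvector e_n), so {d_n} ⊂ sigma(D); the spectrum is closed, so its closure is too; and for lambda not in the closure, (D - lambda I) has bounded inverse (the diagonal entries 1/(d_n - lambda) are bounded). For our sequence d_n = 5 * 7^(-n), n = 1, 2, 3, ...:
  - {d_n} = {5 * 7^(-n) : n ≥ 1}; the only limit point is 0
  - closure = {5 * 7^(-n) : n ≥ 1} ∪ {0}
For the norm: a diagonal operator has ||D|| = sup_n |d_n|. Here d_n = 5 * 7^(-n) is positive and decreasing, so sup_n |d_n| = d_1 = 5/7. So ||D|| = 5/7.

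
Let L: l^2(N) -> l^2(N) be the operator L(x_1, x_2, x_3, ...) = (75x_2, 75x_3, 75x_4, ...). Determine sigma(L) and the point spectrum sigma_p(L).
sigma(L) = closed disk {z in C : |z| ≤ 75}; sigma_p(L) = open disk {z in C : |z| < 75}

Note L = 75·V where V is the unit left shift (V x)_k = x_{k+1}; so sigma(L) = 75·sigma(V) and ||L|| = 75||V||. ||L x||^2 = 5625sum_{k≥2} |x_k|^2 ≤ 5625||x||^2, with equality on {x : x_1 = 0}, so ||L|| = 75. For any lambda with |lambda| < 75, set r = lambda/75 (|r| < 1); the vector x = (1, r, r^2, ...) is in l^2 and satisfies L x = 75(r, r^2, ...) = lambda x, so lambda is an eigenvalue. On the boundary |lambda| = 75 the geometric series diverges, so no l^2 eigenvector exists, but these lambda lie in the approximate point spectrum. Hence sigma(L) is the closed disk of radius 75 and sigma_p(L) is the open disk.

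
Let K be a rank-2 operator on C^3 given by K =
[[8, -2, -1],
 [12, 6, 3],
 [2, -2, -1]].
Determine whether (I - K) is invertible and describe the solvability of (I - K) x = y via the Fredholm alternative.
(I - K) is invertible (det(I - K) = 54 ≠ 0), so for every y in C^3 the equation (I - K) x = y has a unique solution.

K has rank 2 and factors as K = U V^T = u1 v1^T + u2 v2^T with u1 = (-1, 3, -1), v1 = (1, 2, 1), u2 = (3, 3, 1), v2 = (3, 0, 0) (multiplying out reproduces the displayed K). The nonzero eigenvalues of U V^T coincide with those of the 2 x 2 matrix G = V^T U = [[v1·u1, v1·u2], [v2·u1, v2·u2]] = [[4, 10], [-3, 9]], and by the Sylvester determinant identity det(I_3 - U V^T) = det(I_2 - V^T U) = det([[-3, -10], [3, -8]]) = (-3)(-8) - (-10)(3) = 54. (Direct check: I - K =
[[-7, 2, 1],
 [-12, -5, -3],
 [-2, 2, 2]]
has determinant 54.) The finite-dimensional Fredholm alternative says: either (I - K) is invertible, or ker(I - K) ≠ {0} and then range(I - K) = ker((I - K)^*)^⊥, with dim ker(I - K) = dim ker((I - K)^*). Since det(I - K) ≠ 0, 1 is not an eigenvalue of K and ker(I - K) = {0}, so we are in the first case: for every y there is a unique x = (I - K)^(-1) y. (Explicitly, by the Woodbury identity, (I - U V^T)^(-1) = I + U (I_2 - G)^(-1) V^T.)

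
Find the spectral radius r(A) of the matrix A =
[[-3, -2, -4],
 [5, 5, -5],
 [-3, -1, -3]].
r(A) ≈ 6.3757

The eigenvalues of A are the roots of its characteristic polynomial. With M = A (coefficients from the trace, the sum of principal 2x2 minors, and det A):
  p(λ) = det(λ I - M) = λ^3 + λ^2 - 28λ + 40.
No integer candidate from the rational root theorem (±divisors of 40) is a root, so the roots are irrational. The cubic discriminant is Δ = 25072 > 0, so there are three distinct real roots. p(-7) = -58 and p(-6) = 28 have opposite signs, so a root lies in (-7, -6); Newton's method refines it to λ ≈ -6.3757. p(1) = 14 and p(2) = -4 have opposite signs, so a root lies in (1, 2); Newton's method refines it to λ ≈ 1.7128. p(3) = -8 and p(4) = 8 have opposite signs, so a root lies in (3, 4); Newton's method refines it to λ ≈ 3.6629. Check (Vieta): the three roots sum to -1, matching tr M = -1.
Thus the eigenvalues (to 4 decimals) are -6.3757 (modulus 6.3757); 1.7128 (modulus 1.7128); 3.6629 (modulus 3.6629). The spectral radius is the largest modulus: r(A) ≈ 6.3757. (Cross-check: r(A) ≤ ||A||_2 ≈ 8.758; equality holds whenever A is normal, though it can also hold for some non-normal A.)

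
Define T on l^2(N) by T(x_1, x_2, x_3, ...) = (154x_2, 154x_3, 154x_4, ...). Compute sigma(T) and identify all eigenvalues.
sigma(T) = closed disk {z in C : |z| ≤ 154}; sigma_p(T) = open disk {z in C : |z| < 154}

Note T = 154·V where V is the unit left shift (V x)_k = x_{k+1}; so sigma(T) = 154·sigma(V) and ||T|| = 154||V||. ||T x||^2 = 23716sum_{k≥2} |x_k|^2 ≤ 23716||x||^2, with equality on {x : x_1 = 0}, so ||T|| = 154. For any lambda with |lambda| < 154, set r = lambda/154 (|r| < 1); the vector x = (1, r, r^2, ...) is in l^2 and satisfies T x = 154(r, r^2, ...) = lambda x, so lambda is an eigenvalue. On the boundary |lambda| = 154 the geometric series diverges, so no l^2 eigenvector exists, but these lambda lie in the approximate point spectrum. Hence sigma(T) is the closed disk of radius 154 and sigma_p(T) is the open disk.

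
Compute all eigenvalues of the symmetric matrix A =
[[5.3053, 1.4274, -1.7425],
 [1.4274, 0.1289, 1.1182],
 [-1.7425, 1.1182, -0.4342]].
sigma(A) ≈ {-2, 1, 6}

A is real symmetric, so its spectrum consists of real eigenvalues. Expanding the characteristic polynomial of the displayed matrix gives
  det(λ I - A) = p(λ) = λ^3 + (-5)λ^2 + (-8)λ + (12).
Solving p(λ) = 0 yields eigenvalues ≈ -2, 1, 6. (A is shown rounded to 4 decimals, so these recover the underlying integer eigenvalues to within that precision.)
Verification: the trace of A = 5 equals the sum of eigenvalues 5, and det(A) ≈ -11.9997 matches the eigenvalue product -12.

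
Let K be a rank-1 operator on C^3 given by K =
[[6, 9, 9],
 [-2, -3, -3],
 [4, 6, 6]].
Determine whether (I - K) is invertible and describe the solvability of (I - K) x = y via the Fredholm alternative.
(I - K) is invertible (det(I - K) = -8 ≠ 0), so for every y in C^3 the equation (I - K) x = y has a unique solution.

K has rank 1, so it is an outer product K = u v^T: every row of K is a multiple of one row vector. Reading off the entries, u = (3, -1, 2) and v = (2, 3, 3) (row i of K equals u_i·v^T). A rank-one matrix u v^T satisfies K u = u (v·u) and kills the (2)-dimensional subspace v^⊥, so its characteristic polynomial is lambda^2 (lambda - v·u) with v·u = tr K = 9. Hence the eigenvalues of I - K are 1 (multiplicity 2) and 1 - (9) = -8, so det(I - K) = -8. (Direct check: I - K =
[[-5, -9, -9],
 [2, 4, 3],
 [-4, -6, -5]]
has determinant -8.) The finite-dimensional Fredholm alternative says: either (I - K) is invertible, or ker(I - K) ≠ {0} and then range(I - K) = ker((I - K)^*)^⊥, with dim ker(I - K) = dim ker((I - K)^*). Since det(I - K) ≠ 0, 1 is not an eigenvalue of K and ker(I - K) = {0}, so we are in the first case: for every y there is a unique x = (I - K)^(-1) y. Explicitly, by the Sherman–Morrison formula, (I - u v^T)^(-1) = I + u v^T/(1 - v·u), i.e. (I - K)^(-1) = I + K/(-8).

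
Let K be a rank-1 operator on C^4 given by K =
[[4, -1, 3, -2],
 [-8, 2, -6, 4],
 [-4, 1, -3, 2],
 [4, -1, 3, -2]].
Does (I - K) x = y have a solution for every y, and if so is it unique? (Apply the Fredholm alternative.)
(I - K) is singular (det(I - K) = 0, i.e. 1 ∈ sigma(K)). (I - K) x = y is solvable iff y ⊥ ker((I - K)^*) = span{(4, -1, 3, -2)}, i.e. iff 4y_1 - y_2 + 3y_3 - 2y_4 = 0. When solvable, the solutions are x = y + c·(1, -2, -1, 1), c arbitrary (ker(I - K) = span{(1, -2, -1, 1)}, dimension 1).

K has rank 1, so it is an outer product K = u v^T: every row of K is a multiple of one row vector. Reading off the entries, u = (1, -2, -1, 1) and v = (4, -1, 3, -2) (row i of K equals u_i·v^T). A rank-one matrix u v^T satisfies K u = u (v·u) and kills the (3)-dimensional subspace v^⊥, so its characteristic polynomial is lambda^3 (lambda - v·u) with v·u = tr K = 1. Hence the eigenvalues of I - K are 1 (multiplicity 3) and 1 - (1) = 0, so det(I - K) = 0. (Direct check: I - K =
[[-3, 1, -3, 2],
 [8, -1, 6, -4],
 [4, -1, 4, -2],
 [-4, 1, -3, 3]]
has determinant 0.) So 1 is an eigenvalue of K and (I - K) is not invertible. The finite-dimensional Fredholm alternative says: either (I - K) is invertible, or ker(I - K) ≠ {0} and then range(I - K) = ker((I - K)^*)^⊥, with dim ker(I - K) = dim ker((I - K)^*). We are in the second case, so we need both kernels. Kernel of I - K: (I - K) u = u - u (v·u) = u - u = 0, so ker(I - K) = span{u} = span{(1, -2, -1, 1)} (it is exactly 1-dimensional because rank(I - K) = 3). Kernel of the adjoint: K is real, so (I - K)^* = I - K^T = I - v u^T, and (I - v u^T) v = v - v (u·v) = 0; hence ker((I - K)^*) = span{v} = span{(4, -1, 3, -2)}. Therefore (I - K) x = y is solvable iff <y, v> = 0, i.e. iff 4y_1 - y_2 + 3y_3 - 2y_4 = 0. When this holds, K y = u (v·y) = 0, so (I - K) y = y and x = y is a particular solution; the full solution set is the line x = y + c·u = y + c·(1, -2, -1, 1), c ∈ C.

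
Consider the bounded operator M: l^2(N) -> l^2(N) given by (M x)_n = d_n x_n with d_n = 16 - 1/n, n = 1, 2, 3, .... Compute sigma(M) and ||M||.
sigma(M) = {16 - 1/n : n ≥ 1} ∪ {16}; ||M|| = 16

A bounded diagonal operator on l^2 with diagonal entries d_n has spectrum equal to the closure of {d_n : n ≥ 1}: every d_n is an eigenvalue (with eigenvector e_n), so {d_n} ⊂ sigma(M); the spectrum is closed, so its closure is too; and for lambda not in the closure, (M - lambda I) has bounded inverse (the diagonal entries 1/(d_n - lambda) are bounded). For our sequence d_n = 16 - 1/n, n = 1, 2, 3, ...:
  - {d_n} = {16 - 1/n : n ≥ 1}; the only limit point is 16
  - closure = {16 - 1/n : n ≥ 1} ∪ {16}
For the norm: a diagonal operator has ||M|| = sup_n |d_n|. Here d_n = 16 - 1/n increases monotonically from d_1 = 15 toward 16, with all terms in [15, 16); so sup_n |d_n| = 16 (the supremum is the limit, not attained). So ||M|| = 16.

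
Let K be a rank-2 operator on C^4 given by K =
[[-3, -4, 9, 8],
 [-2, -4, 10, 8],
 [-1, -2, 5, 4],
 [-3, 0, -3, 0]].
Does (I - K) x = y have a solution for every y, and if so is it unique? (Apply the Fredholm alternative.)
(I - K) is invertible (det(I - K) = 37 ≠ 0), so for every y in C^4 the equation (I - K) x = y has a unique solution.

K has rank 2 and factors as K = U V^T = u1 v1^T + u2 v2^T with u1 = (3, 2, 1, 3), v1 = (-1, -1, 2, 2), u2 = (-1, -2, -1, 3), v2 = (0, 1, -3, -2) (multiplying out reproduces the displayed K). The nonzero eigenvalues of U V^T coincide with those of the 2 x 2 matrix G = V^T U = [[v1·u1, v1·u2], [v2·u1, v2·u2]] = [[3, 7], [-7, -5]], and by the Sylvester determinant identity det(I_4 - U V^T) = det(I_2 - V^T U) = det([[-2, -7], [7, 6]]) = (-2)(6) - (-7)(7) = 37. (Direct check: I - K =
[[4, 4, -9, -8],
 [2, 5, -10, -8],
 [1, 2, -4, -4],
 [3, 0, 3, 1]]
has determinant 37.) The finite-dimensional Fredholm alternative says: either (I - K) is invertible, or ker(I - K) ≠ {0} and then range(I - K) = ker((I - K)^*)^⊥, with dim ker(I - K) = dim ker((I - K)^*). Since det(I - K) ≠ 0, 1 is not an eigenvalue of K and ker(I - K) = {0}, so we are in the first case: for every y there is a unique x = (I - K)^(-1) y. (Explicitly, by the Woodbury identity, (I - U V^T)^(-1) = I + U (I_2 - G)^(-1) V^T.)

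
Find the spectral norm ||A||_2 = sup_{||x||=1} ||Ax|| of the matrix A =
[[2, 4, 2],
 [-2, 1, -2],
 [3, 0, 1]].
||A||_2 ≈ 5.4842 (= sqrt(largest eigenvalue of A^T A))

||A||_2 = sigma_max(A) = sqrt(lambda_max(A^T A)). Form the symmetric matrix M = A^T A =
[[17, 6, 11],
 [6, 17, 6],
 [11, 6, 9]].
Its characteristic polynomial (trace, sum of principal 2x2 minors, determinant of M give the coefficients) is
  p(λ) = det(λ I - M) = λ^3 - 43λ^2 + 402λ - 400.
No integer candidate from the rational root theorem (±divisors of 400) is a root, so the roots are irrational. The cubic discriminant is Δ = 31874564 > 0, so there are three distinct real roots. p(1) = -40 and p(2) = 240 have opposite signs, so a root lies in (1, 2); Newton's method refines it to λ ≈ 1.1274. p(11) = 150 and p(12) = -40 have opposite signs, so a root lies in (11, 12); Newton's method refines it to λ ≈ 11.7965. p(30) = -40 and p(31) = 530 have opposite signs, so a root lies in (30, 31); Newton's method refines it to λ ≈ 30.0761. Check (Vieta): the three roots sum to 43, matching tr M = 43.
So the eigenvalues of A^T A are ≈ 1.1274, 11.7965, 30.0761 (all ≥ 0, as they must be for A^T A). The largest is λ_max ≈ 30.0761, hence ||A||_2 = sqrt(λ_max) ≈ 5.4842.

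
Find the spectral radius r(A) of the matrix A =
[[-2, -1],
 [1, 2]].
r(A) = sqrt(12)/2 ≈ 1.7321

The eigenvalues of A are the roots of its characteristic polynomial. With M = A (coefficients from the trace and determinant):
  p(λ) = det(λ I - M) = λ^2 - 3.
For λ^2 - 3 the discriminant is 12. It is nonnegative but not a perfect square, so the roots are real and irrational: λ = ± sqrt(12)/2 ≈ 1.7321, -1.7321.
Thus the eigenvalues (to 4 decimals) are 1.7321 (modulus 1.7321); -1.7321 (modulus 1.7321). The spectral radius is the largest modulus: r(A) = sqrt(12)/2 ≈ 1.7321. (Cross-check: r(A) ≤ ||A||_2 ≈ 3; equality holds whenever A is normal, though it can also hold for some non-normal A.)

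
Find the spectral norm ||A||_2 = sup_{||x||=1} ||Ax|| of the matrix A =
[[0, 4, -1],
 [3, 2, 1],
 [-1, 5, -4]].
||A||_2 ≈ 7.5796 (= sqrt(largest eigenvalue of A^T A))

||A||_2 = sigma_max(A) = sqrt(lambda_max(A^T A)). Form the symmetric matrix M = A^T A =
[[10, 1, 7],
 [1, 45, -22],
 [7, -22, 18]].
Its characteristic polynomial (trace, sum of principal 2x2 minors, determinant of M give the coefficients) is
  p(λ) = det(λ I - M) = λ^3 - 73λ^2 + 906λ - 729.
No integer candidate from the rational root theorem (±divisors of 729) is a root, so the roots are irrational. The cubic discriminant is Δ = 1118665737 > 0, so there are three distinct real roots. p(0) = -729 and p(1) = 105 have opposite signs, so a root lies in (0, 1); Newton's method refines it to λ ≈ 0.8641. p(14) = 391 and p(15) = -189 have opposite signs, so a root lies in (14, 15); Newton's method refines it to λ ≈ 14.685. p(57) = -1071 and p(58) = 1359 have opposite signs, so a root lies in (57, 58); Newton's method refines it to λ ≈ 57.4509. Check (Vieta): the three roots sum to 73, matching tr M = 73.
So the eigenvalues of A^T A are ≈ 0.8641, 14.685, 57.4509 (all ≥ 0, as they must be for A^T A). The largest is λ_max ≈ 57.4509, hence ||A||_2 = sqrt(λ_max) ≈ 7.5796.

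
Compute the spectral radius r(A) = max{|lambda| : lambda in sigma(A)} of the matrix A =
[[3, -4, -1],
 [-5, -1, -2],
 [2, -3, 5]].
r(A) ≈ 6.3605

The eigenvalues of A are the roots of its characteristic polynomial. With M = A (coefficients from the trace, the sum of principal 2x2 minors, and det A):
  p(λ) = det(λ I - M) = λ^3 - 7λ^2 - 17λ + 134.
No integer candidate from the rational root theorem (±divisors of 134) is a root, so the roots are irrational. The cubic discriminant is Δ = 19877 > 0, so there are three distinct real roots. p(-5) = -81 and p(-4) = 26 have opposite signs, so a root lies in (-5, -4); Newton's method refines it to λ ≈ -4.2813. p(4) = 18 and p(5) = -1 have opposite signs, so a root lies in (4, 5); Newton's method refines it to λ ≈ 4.9208. p(6) = -4 and p(7) = 15 have opposite signs, so a root lies in (6, 7); Newton's method refines it to λ ≈ 6.3605. Check (Vieta): the three roots sum to 7, matching tr M = 7.
Thus the eigenvalues (to 4 decimals) are -4.2813 (modulus 4.2813); 4.9208 (modulus 4.9208); 6.3605 (modulus 6.3605). The spectral radius is the largest modulus: r(A) ≈ 6.3605. (Cross-check: r(A) ≤ ||A||_2 ≈ 7.6819; equality holds whenever A is normal, though it can also hold for some non-normal A.)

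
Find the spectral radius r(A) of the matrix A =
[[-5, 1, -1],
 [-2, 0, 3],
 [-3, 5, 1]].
r(A) ≈ 5.1295

The eigenvalues of A are the roots of its characteristic polynomial. With M = A (coefficients from the trace, the sum of principal 2x2 minors, and det A):
  p(λ) = det(λ I - M) = λ^3 + 4λ^2 - 21λ - 78.
No integer candidate from the rational root theorem (±divisors of 78) is a root, so the roots are irrational. The cubic discriminant is Δ = 17736 > 0, so there are three distinct real roots. p(-6) = -24 and p(-5) = 2 have opposite signs, so a root lies in (-6, -5); Newton's method refines it to λ ≈ -5.1295. p(-4) = 6 and p(-3) = -6 have opposite signs, so a root lies in (-4, -3); Newton's method refines it to λ ≈ -3.3754. p(4) = -34 and p(5) = 42 have opposite signs, so a root lies in (4, 5); Newton's method refines it to λ ≈ 4.5049. Check (Vieta): the three roots sum to -4, matching tr M = -4.
Thus the eigenvalues (to 4 decimals) are -5.1295 (modulus 5.1295); -3.3754 (modulus 3.3754); 4.5049 (modulus 4.5049). The spectral radius is the largest modulus: r(A) ≈ 5.1295. (Cross-check: r(A) ≤ ||A||_2 ≈ 7.3223; equality holds whenever A is normal, though it can also hold for some non-normal A.)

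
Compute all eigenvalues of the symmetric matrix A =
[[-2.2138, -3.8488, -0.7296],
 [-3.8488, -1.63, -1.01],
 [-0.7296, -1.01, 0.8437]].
sigma(A) ≈ {-6, 1, 2}

A is real symmetric, so its spectrum consists of real eigenvalues. Expanding the characteristic polynomial of the displayed matrix gives
  det(λ I - A) = p(λ) = λ^3 + (3)λ^2 + (-16)λ + (12).
Solving p(λ) = 0 yields eigenvalues ≈ -6, 1, 2. (A is shown rounded to 4 decimals, so these recover the underlying integer eigenvalues to within that precision.)
Verification: the trace of A = -3 equals the sum of eigenvalues -3, and det(A) ≈ -11.9998 matches the eigenvalue product -12.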